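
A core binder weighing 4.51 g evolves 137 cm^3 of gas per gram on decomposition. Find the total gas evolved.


Formula: V_gas = W_binder * gas_evolution_rate
V = 4.51 g * 137 cm^3/g = 617.8700 cm^3

Answer: 617.8700 cm^3


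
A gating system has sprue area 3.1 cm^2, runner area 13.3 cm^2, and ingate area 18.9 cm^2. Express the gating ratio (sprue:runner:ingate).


Sprue:Runner:Ingate = 1 : 13.3/3.1 : 18.9/3.1 = 1:4.29:6.10


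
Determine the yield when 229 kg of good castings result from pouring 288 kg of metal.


Formula: Casting Yield = (W_good / W_total) * 100
Yield = (229 kg / 288 kg) * 100 = 79.5139%

79.5139%


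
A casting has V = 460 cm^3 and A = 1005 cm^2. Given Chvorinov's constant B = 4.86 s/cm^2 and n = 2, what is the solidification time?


Formula: t_s = B * (V/A)^n  (Chvorinov's rule, n=2)
Modulus M = V/A = 460/1005 = 0.457711 cm
M^2 = 0.457711^2 = 0.209499 cm^2
t_s = 4.86 * 0.209499 = 1.0182 s


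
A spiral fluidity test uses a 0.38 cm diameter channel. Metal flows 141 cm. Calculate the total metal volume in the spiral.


Formula: V = pi * (d/2)^2 * L  (cylinder volume)
Radius = 0.38/2 = 0.19 cm
V = pi * 0.19^2 * 141 = 15.9910 cm^3

15.9910 cm^3


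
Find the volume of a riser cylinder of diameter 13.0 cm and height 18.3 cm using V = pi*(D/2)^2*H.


Formula: V = pi * (D/2)^2 * H  (cylinder volume)
Radius = D/2 = 13.0/2 = 6.5 cm
V = pi * 6.5^2 * 18.3 = 2429.0009 cm^3

Final answer: 2429.0009 cm^3


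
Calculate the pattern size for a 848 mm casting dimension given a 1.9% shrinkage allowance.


Formula: L_pattern = L_casting * (1 + shrinkage_rate/100)
Shrinkage factor = 1 + 1.9/100 = 1.019
L_pattern = 848 mm * 1.019 = 864.1120 mm

864.1120 mm


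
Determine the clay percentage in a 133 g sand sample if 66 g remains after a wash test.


Formula: Clay% = (W_total - W_washed) / W_total * 100
Clay mass = 133 - 66 = 67 g
Clay% = 67 / 133 * 100 = 50.3759%

Answer: 50.3759%


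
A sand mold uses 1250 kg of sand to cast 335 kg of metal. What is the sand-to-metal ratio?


Formula: Sand-to-Metal Ratio = W_sand / W_metal
Ratio = 1250 kg / 335 kg = 3.7313


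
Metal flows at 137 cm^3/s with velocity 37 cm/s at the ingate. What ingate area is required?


Formula: A_ingate = Q / v  (continuity equation)
A = 137 cm^3/s / 37 cm/s = 3.7027 cm^2


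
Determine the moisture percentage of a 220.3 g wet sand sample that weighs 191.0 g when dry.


Formula: MC = (W_wet - W_dry) / W_wet * 100
Water mass = 220.3 - 191.0 = 29.3 g
MC = 29.3 / 220.3 * 100 = 13.3000%

Final answer: 13.3000%


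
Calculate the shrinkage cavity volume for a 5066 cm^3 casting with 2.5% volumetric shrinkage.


Formula: V_shrink = V_casting * shrinkage_pct / 100
V_shrink = 5066 cm^3 * 2.5 / 100 = 126.6500 cm^3

126.6500 cm^3


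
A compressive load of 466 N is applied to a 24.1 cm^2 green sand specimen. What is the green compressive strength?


Formula: Compressive Strength = Force / Area
Strength = 466 N / 24.1 cm^2 = 19.3361 N/cm^2


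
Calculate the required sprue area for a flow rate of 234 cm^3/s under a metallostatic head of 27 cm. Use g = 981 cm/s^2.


Formula: v = sqrt(2*g*h), A = Q/v
Velocity: v = sqrt(2 * 981 * 27) = sqrt(52974) = 230.1608 cm/s
Sprue area: A = Q / v = 234 / 230.1608 = 1.0167 cm^2


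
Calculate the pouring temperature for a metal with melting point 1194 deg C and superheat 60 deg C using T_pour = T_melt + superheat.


Formula: T_pour = T_melt + Superheat
T_pour = 1194 + 60 = 1254 deg C

Final answer: 1254 deg C


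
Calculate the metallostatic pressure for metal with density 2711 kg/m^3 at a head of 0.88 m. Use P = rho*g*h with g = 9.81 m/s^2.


Formula: P = rho * g * h
rho * g = 2711 * 9.81 = 26594.91 N/m^3
P = 26594.91 * 0.88 = 23403.5208 Pa

Final answer: 23403.5208 Pa


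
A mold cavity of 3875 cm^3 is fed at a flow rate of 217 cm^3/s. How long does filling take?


Formula: t_fill = V_mold / Q_flow
t = 3875 cm^3 / 217 cm^3/s = 17.8571 s

Answer: 17.8571 s


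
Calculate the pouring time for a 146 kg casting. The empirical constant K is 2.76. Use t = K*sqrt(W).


Formula: t = K * sqrt(W)
sqrt(W) = sqrt(146) = 12.08305
t = 2.76 * 12.08305 = 33.3492 s

Answer: 33.3492 s


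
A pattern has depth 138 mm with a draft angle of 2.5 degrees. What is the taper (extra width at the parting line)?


Formula: taper = depth * tan(draft_angle)
tan(2.5 deg) = 0.0436609
taper = 138 mm * 0.0436609 = 6.0252 mm

Final answer: 6.0252 mm


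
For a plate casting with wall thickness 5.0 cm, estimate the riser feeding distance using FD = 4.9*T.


Formula: FD = 4.9 * T  (riser feeding-distance rule)
FD = 4.9 * 5.0 cm = 24.5000 cm

Final answer: 24.5000 cm


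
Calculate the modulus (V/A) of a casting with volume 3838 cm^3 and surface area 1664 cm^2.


Formula: Casting Modulus M = V / A
M = 3838 cm^3 / 1664 cm^2 = 2.3065 cm

2.3065 cm


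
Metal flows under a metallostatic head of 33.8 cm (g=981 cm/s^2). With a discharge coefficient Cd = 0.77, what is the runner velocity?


Formula: v = Cd * sqrt(2 * g * h)  (Torricelli with discharge coefficient)
2*g*h = 2 * 981 * 33.8 = 66315.6 cm^2/s^2
sqrt(66315.6) = 257.51815 cm/s
v = 0.77 * 257.51815 = 198.2890 cm/s


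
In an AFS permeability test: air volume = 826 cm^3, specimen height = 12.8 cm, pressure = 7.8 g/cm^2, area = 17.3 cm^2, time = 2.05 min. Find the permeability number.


Formula: Permeability Number P = (V * H) / (p * A * t)
Numerator: V * H = 826 * 12.8 = 10572.8
Denominator: p * A * t = 7.8 * 17.3 * 2.05 = 276.627
P = 10572.8 / 276.627 = 38.2204

Final answer: 38.2204


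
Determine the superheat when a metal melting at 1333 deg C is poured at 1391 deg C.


Formula: Superheat = T_pour - T_melt
Superheat = 1391 - 1333 = 58 deg C

Final answer: 58 deg C


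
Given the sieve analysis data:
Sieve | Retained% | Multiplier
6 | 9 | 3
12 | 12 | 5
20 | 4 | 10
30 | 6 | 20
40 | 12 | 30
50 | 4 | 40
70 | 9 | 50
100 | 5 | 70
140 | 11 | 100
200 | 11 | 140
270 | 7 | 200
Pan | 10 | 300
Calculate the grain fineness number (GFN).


Formula: GFN = sum(pct * multiplier) / sum(pct)
sum(pct * multiplier) = 8607
sum(pct) = 100
GFN = 8607 / 100 = 86.07

Answer: 86.07


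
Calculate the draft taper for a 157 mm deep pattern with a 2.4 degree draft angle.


Formula: taper = depth * tan(draft_angle)
tan(2.4 deg) = 0.0419124
taper = 157 mm * 0.0419124 = 6.5802 mm


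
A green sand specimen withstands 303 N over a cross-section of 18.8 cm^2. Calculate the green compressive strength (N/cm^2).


Formula: Compressive Strength = Force / Area
Strength = 303 N / 18.8 cm^2 = 16.1170 N/cm^2

Answer: 16.1170 N/cm^2


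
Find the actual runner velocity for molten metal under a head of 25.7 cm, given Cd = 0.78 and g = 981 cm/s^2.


Formula: v = Cd * sqrt(2 * g * h)  (Torricelli with discharge coefficient)
2*g*h = 2 * 981 * 25.7 = 50423.4 cm^2/s^2
sqrt(50423.4) = 224.55155 cm/s
v = 0.78 * 224.55155 = 175.1502 cm/s

Final answer: 175.1502 cm/s


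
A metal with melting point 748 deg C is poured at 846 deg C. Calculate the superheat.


Formula: Superheat = T_pour - T_melt
Superheat = 846 - 748 = 98 deg C

Answer: 98 deg C


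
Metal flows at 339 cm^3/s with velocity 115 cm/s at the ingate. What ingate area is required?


Formula: A_ingate = Q / v  (continuity equation)
A = 339 cm^3/s / 115 cm/s = 2.9478 cm^2

2.9478 cm^2


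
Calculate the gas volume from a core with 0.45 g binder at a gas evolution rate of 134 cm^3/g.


Formula: V_gas = W_binder * gas_evolution_rate
V = 0.45 g * 134 cm^3/g = 60.3000 cm^3

Final answer: 60.3000 cm^3


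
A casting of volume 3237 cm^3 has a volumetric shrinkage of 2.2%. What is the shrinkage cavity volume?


Formula: V_shrink = V_casting * shrinkage_pct / 100
V_shrink = 3237 cm^3 * 2.2 / 100 = 71.2140 cm^3

Final answer: 71.2140 cm^3


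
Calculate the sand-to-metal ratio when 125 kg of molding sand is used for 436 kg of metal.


Formula: Sand-to-Metal Ratio = W_sand / W_metal
Ratio = 125 kg / 436 kg = 0.2867

Final answer: 0.2867


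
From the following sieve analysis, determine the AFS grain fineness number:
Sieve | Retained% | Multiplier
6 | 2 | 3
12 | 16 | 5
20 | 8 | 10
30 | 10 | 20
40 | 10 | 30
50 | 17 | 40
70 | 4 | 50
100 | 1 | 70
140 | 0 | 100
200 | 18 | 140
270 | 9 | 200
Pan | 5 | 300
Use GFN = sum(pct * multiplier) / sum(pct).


Formula: GFN = sum(pct * multiplier) / sum(pct)
sum(pct * multiplier) = 7436
sum(pct) = 100
GFN = 7436 / 100 = 74.36

74.36


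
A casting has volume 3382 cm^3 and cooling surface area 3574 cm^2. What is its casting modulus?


Formula: Casting Modulus M = V / A
M = 3382 cm^3 / 3574 cm^2 = 0.9463 cm

0.9463 cm


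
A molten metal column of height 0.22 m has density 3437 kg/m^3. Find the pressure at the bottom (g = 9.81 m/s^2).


Formula: P = rho * g * h
rho * g = 3437 * 9.81 = 33716.97 N/m^3
P = 33716.97 * 0.22 = 7417.7334 Pa


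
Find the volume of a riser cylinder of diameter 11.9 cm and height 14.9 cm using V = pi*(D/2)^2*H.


Formula: V = pi * (D/2)^2 * H  (cylinder volume)
Radius = D/2 = 11.9/2 = 5.95 cm
V = pi * 5.95^2 * 14.9 = 1657.1815 cm^3

Answer: 1657.1815 cm^3


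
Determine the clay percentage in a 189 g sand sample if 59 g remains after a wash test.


Formula: Clay% = (W_total - W_washed) / W_total * 100
Clay mass = 189 - 59 = 130 g
Clay% = 130 / 189 * 100 = 68.7831%

Answer: 68.7831%


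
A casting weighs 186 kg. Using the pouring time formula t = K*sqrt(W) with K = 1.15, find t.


Formula: t = K * sqrt(W)
sqrt(W) = sqrt(186) = 13.63818
t = 1.15 * 13.63818 = 15.6839 s

Final answer: 15.6839 s


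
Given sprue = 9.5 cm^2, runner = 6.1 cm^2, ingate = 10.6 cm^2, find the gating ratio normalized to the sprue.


Sprue:Runner:Ingate = 1 : 6.1/9.5 : 10.6/9.5 = 1:0.64:1.12

1:0.64:1.12


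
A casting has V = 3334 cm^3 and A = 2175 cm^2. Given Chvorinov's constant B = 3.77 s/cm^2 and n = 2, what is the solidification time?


Formula: t_s = B * (V/A)^n  (Chvorinov's rule, n=2)
Modulus M = V/A = 3334/2175 = 1.532874 cm
M^2 = 1.532874^2 = 2.349703 cm^2
t_s = 3.77 * 2.349703 = 8.8584 s


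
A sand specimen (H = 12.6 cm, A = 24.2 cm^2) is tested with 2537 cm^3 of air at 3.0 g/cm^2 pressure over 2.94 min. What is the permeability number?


Formula: Permeability Number P = (V * H) / (p * A * t)
Numerator: V * H = 2537 * 12.6 = 31966.2
Denominator: p * A * t = 3.0 * 24.2 * 2.94 = 213.444
P = 31966.2 / 213.444 = 149.7639

149.7639


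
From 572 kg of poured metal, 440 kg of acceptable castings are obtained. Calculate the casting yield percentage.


Formula: Casting Yield = (W_good / W_total) * 100
Yield = (440 kg / 572 kg) * 100 = 76.9231%


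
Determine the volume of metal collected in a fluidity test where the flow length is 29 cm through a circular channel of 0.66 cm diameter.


Formula: V = pi * (d/2)^2 * L  (cylinder volume)
Radius = 0.66/2 = 0.33 cm
V = pi * 0.33^2 * 29 = 9.9215 cm^3

Final answer: 9.9215 cm^3


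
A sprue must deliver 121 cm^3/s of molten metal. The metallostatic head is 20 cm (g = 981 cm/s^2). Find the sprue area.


Formula: v = sqrt(2*g*h), A = Q/v
Velocity: v = sqrt(2 * 981 * 20) = sqrt(39240) = 198.0909 cm/s
Sprue area: A = Q / v = 121 / 198.0909 = 0.6108 cm^2

0.6108 cm^2


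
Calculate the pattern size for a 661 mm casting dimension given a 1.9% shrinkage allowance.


Formula: L_pattern = L_casting * (1 + shrinkage_rate/100)
Shrinkage factor = 1 + 1.9/100 = 1.019
L_pattern = 661 mm * 1.019 = 673.5590 mm

673.5590 mm


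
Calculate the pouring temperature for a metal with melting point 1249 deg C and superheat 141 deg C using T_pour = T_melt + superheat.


Formula: T_pour = T_melt + Superheat
T_pour = 1249 + 141 = 1390 deg C

Answer: 1390 deg C


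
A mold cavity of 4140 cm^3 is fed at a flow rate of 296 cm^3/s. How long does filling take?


Formula: t_fill = V_mold / Q_flow
t = 4140 cm^3 / 296 cm^3/s = 13.9865 s

Answer: 13.9865 s


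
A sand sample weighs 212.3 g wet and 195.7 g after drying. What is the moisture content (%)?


Formula: MC = (W_wet - W_dry) / W_wet * 100
Water mass = 212.3 - 195.7 = 16.6 g
MC = 16.6 / 212.3 * 100 = 7.8191%

Answer: 7.8191%


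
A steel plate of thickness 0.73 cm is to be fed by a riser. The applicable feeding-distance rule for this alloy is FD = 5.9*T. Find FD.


Formula: FD = 5.9 * T  (riser feeding-distance rule)
FD = 5.9 * 0.73 cm = 4.3070 cm


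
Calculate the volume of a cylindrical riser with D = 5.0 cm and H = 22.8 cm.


Formula: V = pi * (D/2)^2 * H  (cylinder volume)
Radius = D/2 = 5.0/2 = 2.5 cm
V = pi * 2.5^2 * 22.8 = 447.6770 cm^3

447.6770 cm^3


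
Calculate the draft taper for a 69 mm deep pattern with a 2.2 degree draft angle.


Formula: taper = depth * tan(draft_angle)
tan(2.2 deg) = 0.0384161
taper = 69 mm * 0.0384161 = 2.6507 mm

Answer: 2.6507 mm


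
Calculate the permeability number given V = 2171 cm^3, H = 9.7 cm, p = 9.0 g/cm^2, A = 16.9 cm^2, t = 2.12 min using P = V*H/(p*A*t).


Formula: Permeability Number P = (V * H) / (p * A * t)
Numerator: V * H = 2171 * 9.7 = 21058.7
Denominator: p * A * t = 9.0 * 16.9 * 2.12 = 322.452
P = 21058.7 / 322.452 = 65.3080

Answer: 65.3080


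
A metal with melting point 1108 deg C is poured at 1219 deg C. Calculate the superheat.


Formula: Superheat = T_pour - T_melt
Superheat = 1219 - 1108 = 111 deg C

111 deg C


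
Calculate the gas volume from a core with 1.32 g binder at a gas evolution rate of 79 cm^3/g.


Formula: V_gas = W_binder * gas_evolution_rate
V = 1.32 g * 79 cm^3/g = 104.2800 cm^3

104.2800 cm^3


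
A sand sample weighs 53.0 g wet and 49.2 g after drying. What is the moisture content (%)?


Formula: MC = (W_wet - W_dry) / W_wet * 100
Water mass = 53.0 - 49.2 = 3.8 g
MC = 3.8 / 53.0 * 100 = 7.1698%

7.1698%


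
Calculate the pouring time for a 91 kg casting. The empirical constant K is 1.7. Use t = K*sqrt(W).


Formula: t = K * sqrt(W)
sqrt(W) = sqrt(91) = 9.53939
t = 1.7 * 9.53939 = 16.2170 s


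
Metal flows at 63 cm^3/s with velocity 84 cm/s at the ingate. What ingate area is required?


Formula: A_ingate = Q / v  (continuity equation)
A = 63 cm^3/s / 84 cm/s = 0.7500 cm^2

Answer: 0.7500 cm^2


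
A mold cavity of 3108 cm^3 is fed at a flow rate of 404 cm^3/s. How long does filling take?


Formula: t_fill = V_mold / Q_flow
t = 3108 cm^3 / 404 cm^3/s = 7.6931 s

Answer: 7.6931 s


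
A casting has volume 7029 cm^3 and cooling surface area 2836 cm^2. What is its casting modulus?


Formula: Casting Modulus M = V / A
M = 7029 cm^3 / 2836 cm^2 = 2.4785 cm

2.4785 cm


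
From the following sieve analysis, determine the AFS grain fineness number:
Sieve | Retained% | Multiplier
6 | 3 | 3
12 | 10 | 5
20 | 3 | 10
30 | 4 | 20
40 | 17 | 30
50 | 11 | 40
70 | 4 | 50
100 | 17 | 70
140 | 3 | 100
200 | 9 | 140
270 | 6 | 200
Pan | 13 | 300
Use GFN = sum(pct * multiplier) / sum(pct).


Formula: GFN = sum(pct * multiplier) / sum(pct)
sum(pct * multiplier) = 9169
sum(pct) = 100
GFN = 9169 / 100 = 91.69

Final answer: 91.69


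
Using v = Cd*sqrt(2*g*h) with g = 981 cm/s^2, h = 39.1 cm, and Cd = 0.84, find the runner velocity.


Formula: v = Cd * sqrt(2 * g * h)  (Torricelli with discharge coefficient)
2*g*h = 2 * 981 * 39.1 = 76714.2 cm^2/s^2
sqrt(76714.2) = 276.97328 cm/s
v = 0.84 * 276.97328 = 232.6576 cm/s

Final answer: 232.6576 cm/s


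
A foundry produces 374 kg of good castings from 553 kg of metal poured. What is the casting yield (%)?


Formula: Casting Yield = (W_good / W_total) * 100
Yield = (374 kg / 553 kg) * 100 = 67.6311%


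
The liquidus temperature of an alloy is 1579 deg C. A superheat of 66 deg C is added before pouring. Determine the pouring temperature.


Formula: T_pour = T_melt + Superheat
T_pour = 1579 + 66 = 1645 deg C

Answer: 1645 deg C


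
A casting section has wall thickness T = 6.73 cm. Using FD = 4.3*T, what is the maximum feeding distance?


Formula: FD = 4.3 * T  (riser feeding-distance rule)
FD = 4.3 * 6.73 cm = 28.9390 cm


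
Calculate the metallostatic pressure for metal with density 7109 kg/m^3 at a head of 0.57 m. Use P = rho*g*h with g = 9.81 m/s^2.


Formula: P = rho * g * h
rho * g = 7109 * 9.81 = 69739.29 N/m^3
P = 69739.29 * 0.57 = 39751.3953 Pa

Final answer: 39751.3953 Pa


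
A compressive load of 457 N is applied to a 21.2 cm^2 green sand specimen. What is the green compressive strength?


Formula: Compressive Strength = Force / Area
Strength = 457 N / 21.2 cm^2 = 21.5566 N/cm^2


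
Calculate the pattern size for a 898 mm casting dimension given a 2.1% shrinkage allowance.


Formula: L_pattern = L_casting * (1 + shrinkage_rate/100)
Shrinkage factor = 1 + 2.1/100 = 1.021
L_pattern = 898 mm * 1.021 = 916.8580 mm


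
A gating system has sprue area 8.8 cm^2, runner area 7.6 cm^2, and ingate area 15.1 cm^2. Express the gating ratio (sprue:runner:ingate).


Sprue:Runner:Ingate = 1 : 7.6/8.8 : 15.1/8.8 = 1:0.86:1.72

Answer: 1:0.86:1.72


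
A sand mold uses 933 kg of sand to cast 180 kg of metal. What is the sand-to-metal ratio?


Formula: Sand-to-Metal Ratio = W_sand / W_metal
Ratio = 933 kg / 180 kg = 5.1833

Answer: 5.1833


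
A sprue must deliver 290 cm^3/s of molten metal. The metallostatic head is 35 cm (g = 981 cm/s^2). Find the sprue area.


Formula: v = sqrt(2*g*h), A = Q/v
Velocity: v = sqrt(2 * 981 * 35) = sqrt(68670) = 262.0496 cm/s
Sprue area: A = Q / v = 290 / 262.0496 = 1.1067 cm^2

1.1067 cm^2


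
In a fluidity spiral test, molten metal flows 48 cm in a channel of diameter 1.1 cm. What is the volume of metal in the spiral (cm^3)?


Formula: V = pi * (d/2)^2 * L  (cylinder volume)
Radius = 1.1/2 = 0.55 cm
V = pi * 0.55^2 * 48 = 45.6159 cm^3

Final answer: 45.6159 cm^3


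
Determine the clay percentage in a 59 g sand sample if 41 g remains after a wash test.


Formula: Clay% = (W_total - W_washed) / W_total * 100
Clay mass = 59 - 41 = 18 g
Clay% = 18 / 59 * 100 = 30.5085%


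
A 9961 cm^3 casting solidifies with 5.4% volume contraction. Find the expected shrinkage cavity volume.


Formula: V_shrink = V_casting * shrinkage_pct / 100
V_shrink = 9961 cm^3 * 5.4 / 100 = 537.8940 cm^3

Final answer: 537.8940 cm^3


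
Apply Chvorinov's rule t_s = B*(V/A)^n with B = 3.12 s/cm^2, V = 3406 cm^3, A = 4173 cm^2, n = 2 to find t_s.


Formula: t_s = B * (V/A)^n  (Chvorinov's rule, n=2)
Modulus M = V/A = 3406/4173 = 0.816199 cm
M^2 = 0.816199^2 = 0.666181 cm^2
t_s = 3.12 * 0.666181 = 2.0785 s

2.0785 s


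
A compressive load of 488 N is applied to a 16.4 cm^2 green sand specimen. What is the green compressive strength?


Formula: Compressive Strength = Force / Area
Strength = 488 N / 16.4 cm^2 = 29.7561 N/cm^2

29.7561 N/cm^2


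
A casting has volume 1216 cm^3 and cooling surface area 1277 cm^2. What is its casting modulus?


Formula: Casting Modulus M = V / A
M = 1216 cm^3 / 1277 cm^2 = 0.9522 cm

Answer: 0.9522 cm


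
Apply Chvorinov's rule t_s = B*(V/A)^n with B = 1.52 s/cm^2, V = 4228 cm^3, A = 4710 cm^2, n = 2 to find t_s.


Formula: t_s = B * (V/A)^n  (Chvorinov's rule, n=2)
Modulus M = V/A = 4228/4710 = 0.897665 cm
M^2 = 0.897665^2 = 0.805802 cm^2
t_s = 1.52 * 0.805802 = 1.2248 s

Final answer: 1.2248 s


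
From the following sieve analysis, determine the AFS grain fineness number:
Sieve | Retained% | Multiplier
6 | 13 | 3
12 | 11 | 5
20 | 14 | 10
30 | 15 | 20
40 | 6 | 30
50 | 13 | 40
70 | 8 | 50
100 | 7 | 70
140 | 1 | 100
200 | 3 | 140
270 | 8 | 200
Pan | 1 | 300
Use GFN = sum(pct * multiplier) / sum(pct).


Formula: GFN = sum(pct * multiplier) / sum(pct)
sum(pct * multiplier) = 4544
sum(pct) = 100
GFN = 4544 / 100 = 45.44

Final answer: 45.44


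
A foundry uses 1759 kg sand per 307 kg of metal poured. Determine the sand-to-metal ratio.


Formula: Sand-to-Metal Ratio = W_sand / W_metal
Ratio = 1759 kg / 307 kg = 5.7296

Answer: 5.7296


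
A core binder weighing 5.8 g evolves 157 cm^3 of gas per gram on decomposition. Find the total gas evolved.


Formula: V_gas = W_binder * gas_evolution_rate
V = 5.8 g * 157 cm^3/g = 910.6000 cm^3


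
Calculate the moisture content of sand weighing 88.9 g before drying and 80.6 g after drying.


Formula: MC = (W_wet - W_dry) / W_wet * 100
Water mass = 88.9 - 80.6 = 8.3 g
MC = 8.3 / 88.9 * 100 = 9.3363%

Final answer: 9.3363%


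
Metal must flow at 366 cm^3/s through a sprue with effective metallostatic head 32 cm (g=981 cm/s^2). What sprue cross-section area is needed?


Formula: v = sqrt(2*g*h), A = Q/v
Velocity: v = sqrt(2 * 981 * 32) = sqrt(62784) = 250.5674 cm/s
Sprue area: A = Q / v = 366 / 250.5674 = 1.4607 cm^2

1.4607 cm^2


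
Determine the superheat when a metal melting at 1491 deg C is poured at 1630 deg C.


Formula: Superheat = T_pour - T_melt
Superheat = 1630 - 1491 = 139 deg C

139 deg C


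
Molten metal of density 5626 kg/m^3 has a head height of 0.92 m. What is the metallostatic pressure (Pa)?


Formula: P = rho * g * h
rho * g = 5626 * 9.81 = 55191.06 N/m^3
P = 55191.06 * 0.92 = 50775.7752 Pa

Answer: 50775.7752 Pa


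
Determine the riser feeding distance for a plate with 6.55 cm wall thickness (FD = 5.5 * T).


Formula: FD = 5.5 * T  (riser feeding-distance rule)
FD = 5.5 * 6.55 cm = 36.0250 cm

Answer: 36.0250 cm


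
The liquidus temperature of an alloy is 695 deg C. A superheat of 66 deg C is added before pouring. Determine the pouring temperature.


Formula: T_pour = T_melt + Superheat
T_pour = 695 + 66 = 761 deg C

Answer: 761 deg C


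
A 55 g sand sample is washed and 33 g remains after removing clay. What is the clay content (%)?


Formula: Clay% = (W_total - W_washed) / W_total * 100
Clay mass = 55 - 33 = 22 g
Clay% = 22 / 55 * 100 = 40.0000%


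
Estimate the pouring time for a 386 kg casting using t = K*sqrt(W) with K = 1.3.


Formula: t = K * sqrt(W)
sqrt(W) = sqrt(386) = 19.64688
t = 1.3 * 19.64688 = 25.5409 s

Final answer: 25.5409 s


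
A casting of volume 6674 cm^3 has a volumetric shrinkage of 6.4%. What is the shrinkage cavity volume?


Formula: V_shrink = V_casting * shrinkage_pct / 100
V_shrink = 6674 cm^3 * 6.4 / 100 = 427.1360 cm^3

Answer: 427.1360 cm^3


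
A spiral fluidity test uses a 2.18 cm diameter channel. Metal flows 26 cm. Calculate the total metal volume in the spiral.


Formula: V = pi * (d/2)^2 * L  (cylinder volume)
Radius = 2.18/2 = 1.09 cm
V = pi * 1.09^2 * 26 = 97.0457 cm^3


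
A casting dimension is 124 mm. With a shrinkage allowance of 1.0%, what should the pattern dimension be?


Formula: L_pattern = L_casting * (1 + shrinkage_rate/100)
Shrinkage factor = 1 + 1.0/100 = 1.01
L_pattern = 124 mm * 1.01 = 125.2400 mm

Final answer: 125.2400 mm


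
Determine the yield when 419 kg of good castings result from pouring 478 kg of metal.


Formula: Casting Yield = (W_good / W_total) * 100
Yield = (419 kg / 478 kg) * 100 = 87.6569%

Answer: 87.6569%


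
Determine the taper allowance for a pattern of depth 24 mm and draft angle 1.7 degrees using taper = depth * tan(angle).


Formula: taper = depth * tan(draft_angle)
tan(1.7 deg) = 0.0296793
taper = 24 mm * 0.0296793 = 0.7123 mm


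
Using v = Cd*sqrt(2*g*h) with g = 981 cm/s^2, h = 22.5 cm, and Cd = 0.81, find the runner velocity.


Formula: v = Cd * sqrt(2 * g * h)  (Torricelli with discharge coefficient)
2*g*h = 2 * 981 * 22.5 = 44145.0 cm^2/s^2
sqrt(44145.0) = 210.10712 cm/s
v = 0.81 * 210.10712 = 170.1868 cm/s


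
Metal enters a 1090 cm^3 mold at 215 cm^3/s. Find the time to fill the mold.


Formula: t_fill = V_mold / Q_flow
t = 1090 cm^3 / 215 cm^3/s = 5.0698 s

5.0698 s


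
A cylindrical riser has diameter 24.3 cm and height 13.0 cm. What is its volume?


Formula: V = pi * (D/2)^2 * H  (cylinder volume)
Radius = D/2 = 24.3/2 = 12.15 cm
V = pi * 12.15^2 * 13.0 = 6029.0069 cm^3

Final answer: 6029.0069 cm^3


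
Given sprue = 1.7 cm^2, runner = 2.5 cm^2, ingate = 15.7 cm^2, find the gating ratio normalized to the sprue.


Sprue:Runner:Ingate = 1 : 2.5/1.7 : 15.7/1.7 = 1:1.47:9.24

Final answer: 1:1.47:9.24


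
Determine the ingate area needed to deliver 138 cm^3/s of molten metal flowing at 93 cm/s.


Formula: A_ingate = Q / v  (continuity equation)
A = 138 cm^3/s / 93 cm/s = 1.4839 cm^2

Final answer: 1.4839 cm^2


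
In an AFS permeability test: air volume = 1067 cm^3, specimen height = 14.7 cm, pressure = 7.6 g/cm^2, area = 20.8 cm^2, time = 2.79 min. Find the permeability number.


Formula: Permeability Number P = (V * H) / (p * A * t)
Numerator: V * H = 1067 * 14.7 = 15684.9
Denominator: p * A * t = 7.6 * 20.8 * 2.79 = 441.0432
P = 15684.9 / 441.0432 = 35.5632

Final answer: 35.5632


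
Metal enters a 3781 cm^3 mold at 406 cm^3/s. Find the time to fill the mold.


Formula: t_fill = V_mold / Q_flow
t = 3781 cm^3 / 406 cm^3/s = 9.3128 s

Final answer: 9.3128 s


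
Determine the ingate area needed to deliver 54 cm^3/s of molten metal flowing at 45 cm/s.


Formula: A_ingate = Q / v  (continuity equation)
A = 54 cm^3/s / 45 cm/s = 1.2000 cm^2

Answer: 1.2000 cm^2


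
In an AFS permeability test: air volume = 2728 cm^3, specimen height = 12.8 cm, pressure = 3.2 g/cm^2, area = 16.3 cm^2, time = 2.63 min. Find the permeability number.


Formula: Permeability Number P = (V * H) / (p * A * t)
Numerator: V * H = 2728 * 12.8 = 34918.4
Denominator: p * A * t = 3.2 * 16.3 * 2.63 = 137.1808
P = 34918.4 / 137.1808 = 254.5429

Answer: 254.5429


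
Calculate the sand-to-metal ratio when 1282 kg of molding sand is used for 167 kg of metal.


Formula: Sand-to-Metal Ratio = W_sand / W_metal
Ratio = 1282 kg / 167 kg = 7.6766


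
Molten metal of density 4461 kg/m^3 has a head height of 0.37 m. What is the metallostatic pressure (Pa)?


Formula: P = rho * g * h
rho * g = 4461 * 9.81 = 43762.41 N/m^3
P = 43762.41 * 0.37 = 16192.0917 Pa

Answer: 16192.0917 Pa


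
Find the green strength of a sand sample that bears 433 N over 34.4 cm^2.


Formula: Compressive Strength = Force / Area
Strength = 433 N / 34.4 cm^2 = 12.5872 N/cm^2

Answer: 12.5872 N/cm^2


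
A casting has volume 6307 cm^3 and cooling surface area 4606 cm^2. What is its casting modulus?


Formula: Casting Modulus M = V / A
M = 6307 cm^3 / 4606 cm^2 = 1.3693 cm

Final answer: 1.3693 cm


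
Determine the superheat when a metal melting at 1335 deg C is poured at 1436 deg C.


Formula: Superheat = T_pour - T_melt
Superheat = 1436 - 1335 = 101 deg C

Final answer: 101 deg C


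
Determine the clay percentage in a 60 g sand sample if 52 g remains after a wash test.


Formula: Clay% = (W_total - W_washed) / W_total * 100
Clay mass = 60 - 52 = 8 g
Clay% = 8 / 60 * 100 = 13.3333%

Final answer: 13.3333%


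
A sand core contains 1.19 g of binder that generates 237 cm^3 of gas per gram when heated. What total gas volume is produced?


Formula: V_gas = W_binder * gas_evolution_rate
V = 1.19 g * 237 cm^3/g = 282.0300 cm^3

282.0300 cm^3


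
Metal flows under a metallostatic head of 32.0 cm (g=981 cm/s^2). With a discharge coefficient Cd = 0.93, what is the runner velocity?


Formula: v = Cd * sqrt(2 * g * h)  (Torricelli with discharge coefficient)
2*g*h = 2 * 981 * 32.0 = 62784.0 cm^2/s^2
sqrt(62784.0) = 250.56736 cm/s
v = 0.93 * 250.56736 = 233.0276 cm/s


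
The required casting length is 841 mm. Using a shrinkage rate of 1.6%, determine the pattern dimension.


Formula: L_pattern = L_casting * (1 + shrinkage_rate/100)
Shrinkage factor = 1 + 1.6/100 = 1.016
L_pattern = 841 mm * 1.016 = 854.4560 mm

854.4560 mm


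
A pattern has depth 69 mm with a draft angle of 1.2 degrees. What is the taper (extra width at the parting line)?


Formula: taper = depth * tan(draft_angle)
tan(1.2 deg) = 0.0209470
taper = 69 mm * 0.0209470 = 1.4453 mm

1.4453 mm


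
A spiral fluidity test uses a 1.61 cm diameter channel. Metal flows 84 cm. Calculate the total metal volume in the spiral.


Formula: V = pi * (d/2)^2 * L  (cylinder volume)
Radius = 1.61/2 = 0.805 cm
V = pi * 0.805^2 * 84 = 171.0098 cm^3

Final answer: 171.0098 cm^3


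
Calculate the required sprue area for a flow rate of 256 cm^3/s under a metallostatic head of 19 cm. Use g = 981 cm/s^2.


Formula: v = sqrt(2*g*h), A = Q/v
Velocity: v = sqrt(2 * 981 * 19) = sqrt(37278) = 193.0751 cm/s
Sprue area: A = Q / v = 256 / 193.0751 = 1.3259 cm^2


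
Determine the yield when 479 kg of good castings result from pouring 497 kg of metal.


Formula: Casting Yield = (W_good / W_total) * 100
Yield = (479 kg / 497 kg) * 100 = 96.3783%

Final answer: 96.3783%


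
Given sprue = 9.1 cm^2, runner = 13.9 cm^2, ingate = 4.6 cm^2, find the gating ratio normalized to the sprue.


Sprue:Runner:Ingate = 1 : 13.9/9.1 : 4.6/9.1 = 1:1.53:0.51

1:1.53:0.51


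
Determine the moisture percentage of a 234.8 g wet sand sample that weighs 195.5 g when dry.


Formula: MC = (W_wet - W_dry) / W_wet * 100
Water mass = 234.8 - 195.5 = 39.3 g
MC = 39.3 / 234.8 * 100 = 16.7376%

16.7376%


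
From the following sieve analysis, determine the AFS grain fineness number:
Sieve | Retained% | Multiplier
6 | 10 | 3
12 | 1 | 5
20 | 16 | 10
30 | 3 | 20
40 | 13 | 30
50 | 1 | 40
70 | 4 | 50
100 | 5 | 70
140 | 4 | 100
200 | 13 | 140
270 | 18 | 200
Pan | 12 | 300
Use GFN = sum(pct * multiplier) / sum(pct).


Formula: GFN = sum(pct * multiplier) / sum(pct)
sum(pct * multiplier) = 10655
sum(pct) = 100
GFN = 10655 / 100 = 106.55

Final answer: 106.55


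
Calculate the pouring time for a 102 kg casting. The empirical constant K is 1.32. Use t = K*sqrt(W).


Formula: t = K * sqrt(W)
sqrt(W) = sqrt(102) = 10.09950
t = 1.32 * 10.09950 = 13.3313 s

Answer: 13.3313 s


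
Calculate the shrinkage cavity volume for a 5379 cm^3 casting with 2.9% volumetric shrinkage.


Formula: V_shrink = V_casting * shrinkage_pct / 100
V_shrink = 5379 cm^3 * 2.9 / 100 = 155.9910 cm^3

Answer: 155.9910 cm^3


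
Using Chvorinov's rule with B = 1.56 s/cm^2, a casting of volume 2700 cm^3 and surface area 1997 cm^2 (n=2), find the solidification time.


Formula: t_s = B * (V/A)^n  (Chvorinov's rule, n=2)
Modulus M = V/A = 2700/1997 = 1.352028 cm
M^2 = 1.352028^2 = 1.827980 cm^2
t_s = 1.56 * 1.827980 = 2.8516 s

2.8516 s


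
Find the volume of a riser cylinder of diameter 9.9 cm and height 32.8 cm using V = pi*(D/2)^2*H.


Formula: V = pi * (D/2)^2 * H  (cylinder volume)
Radius = D/2 = 9.9/2 = 4.95 cm
V = pi * 4.95^2 * 32.8 = 2524.8415 cm^3

Answer: 2524.8415 cm^3


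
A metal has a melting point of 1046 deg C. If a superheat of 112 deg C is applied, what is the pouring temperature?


Formula: T_pour = T_melt + Superheat
T_pour = 1046 + 112 = 1158 deg C

1158 deg C


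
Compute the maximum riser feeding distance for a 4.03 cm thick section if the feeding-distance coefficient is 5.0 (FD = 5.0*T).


Formula: FD = 5.0 * T  (riser feeding-distance rule)
FD = 5.0 * 4.03 cm = 20.1500 cm

Final answer: 20.1500 cm


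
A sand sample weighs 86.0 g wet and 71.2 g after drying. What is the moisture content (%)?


Formula: MC = (W_wet - W_dry) / W_wet * 100
Water mass = 86.0 - 71.2 = 14.8 g
MC = 14.8 / 86.0 * 100 = 17.2093%

Answer: 17.2093%


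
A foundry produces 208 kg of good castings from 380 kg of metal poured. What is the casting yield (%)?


Formula: Casting Yield = (W_good / W_total) * 100
Yield = (208 kg / 380 kg) * 100 = 54.7368%

54.7368%


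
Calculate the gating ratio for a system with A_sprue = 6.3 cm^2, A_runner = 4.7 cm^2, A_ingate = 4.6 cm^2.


Sprue:Runner:Ingate = 1 : 4.7/6.3 : 4.6/6.3 = 1:0.75:0.73

1:0.75:0.73


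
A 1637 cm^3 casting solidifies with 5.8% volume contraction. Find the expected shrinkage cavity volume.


Formula: V_shrink = V_casting * shrinkage_pct / 100
V_shrink = 1637 cm^3 * 5.8 / 100 = 94.9460 cm^3

Answer: 94.9460 cm^3


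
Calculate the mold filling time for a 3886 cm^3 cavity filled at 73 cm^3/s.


Formula: t_fill = V_mold / Q_flow
t = 3886 cm^3 / 73 cm^3/s = 53.2329 s

Answer: 53.2329 s


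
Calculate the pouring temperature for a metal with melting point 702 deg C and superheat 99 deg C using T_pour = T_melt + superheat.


Formula: T_pour = T_melt + Superheat
T_pour = 702 + 99 = 801 deg C


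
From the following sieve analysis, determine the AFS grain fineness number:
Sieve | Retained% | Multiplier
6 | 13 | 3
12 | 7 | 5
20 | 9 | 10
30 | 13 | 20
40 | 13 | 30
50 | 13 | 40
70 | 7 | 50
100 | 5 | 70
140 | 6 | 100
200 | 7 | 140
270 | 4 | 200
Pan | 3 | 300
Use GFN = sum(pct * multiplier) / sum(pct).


Formula: GFN = sum(pct * multiplier) / sum(pct)
sum(pct * multiplier) = 5314
sum(pct) = 100
GFN = 5314 / 100 = 53.14


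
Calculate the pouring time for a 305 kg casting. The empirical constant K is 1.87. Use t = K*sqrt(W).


Formula: t = K * sqrt(W)
sqrt(W) = sqrt(305) = 17.46425
t = 1.87 * 17.46425 = 32.6581 s

Answer: 32.6581 s


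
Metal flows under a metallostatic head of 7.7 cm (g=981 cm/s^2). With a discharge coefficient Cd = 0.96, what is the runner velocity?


Formula: v = Cd * sqrt(2 * g * h)  (Torricelli with discharge coefficient)
2*g*h = 2 * 981 * 7.7 = 15107.4 cm^2/s^2
sqrt(15107.4) = 122.91216 cm/s
v = 0.96 * 122.91216 = 117.9957 cm/s

Final answer: 117.9957 cm/s


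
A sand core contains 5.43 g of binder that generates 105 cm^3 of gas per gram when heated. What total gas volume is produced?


Formula: V_gas = W_binder * gas_evolution_rate
V = 5.43 g * 105 cm^3/g = 570.1500 cm^3

570.1500 cm^3


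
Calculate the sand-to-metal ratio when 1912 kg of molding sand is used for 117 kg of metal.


Formula: Sand-to-Metal Ratio = W_sand / W_metal
Ratio = 1912 kg / 117 kg = 16.3419

Final answer: 16.3419


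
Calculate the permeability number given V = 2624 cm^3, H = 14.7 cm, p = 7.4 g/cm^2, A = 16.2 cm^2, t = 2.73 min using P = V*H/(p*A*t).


Formula: Permeability Number P = (V * H) / (p * A * t)
Numerator: V * H = 2624 * 14.7 = 38572.8
Denominator: p * A * t = 7.4 * 16.2 * 2.73 = 327.2724
P = 38572.8 / 327.2724 = 117.8615

117.8615


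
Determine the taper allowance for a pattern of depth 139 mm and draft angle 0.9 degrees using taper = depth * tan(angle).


Formula: taper = depth * tan(draft_angle)
tan(0.9 deg) = 0.0157093
taper = 139 mm * 0.0157093 = 2.1836 mm

Final answer: 2.1836 mm


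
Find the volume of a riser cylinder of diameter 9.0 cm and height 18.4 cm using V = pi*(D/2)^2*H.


Formula: V = pi * (D/2)^2 * H  (cylinder volume)
Radius = D/2 = 9.0/2 = 4.5 cm
V = pi * 4.5^2 * 18.4 = 1170.5574 cm^3

Final answer: 1170.5574 cm^3


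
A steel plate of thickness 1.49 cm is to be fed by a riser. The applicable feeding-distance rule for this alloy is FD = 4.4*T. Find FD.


Formula: FD = 4.4 * T  (riser feeding-distance rule)
FD = 4.4 * 1.49 cm = 6.5560 cm

Answer: 6.5560 cm


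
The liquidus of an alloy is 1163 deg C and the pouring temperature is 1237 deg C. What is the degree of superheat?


Formula: Superheat = T_pour - T_melt
Superheat = 1237 - 1163 = 74 deg C

74 deg C


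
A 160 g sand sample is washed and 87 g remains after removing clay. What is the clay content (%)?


Formula: Clay% = (W_total - W_washed) / W_total * 100
Clay mass = 160 - 87 = 73 g
Clay% = 73 / 160 * 100 = 45.6250%

Final answer: 45.6250%


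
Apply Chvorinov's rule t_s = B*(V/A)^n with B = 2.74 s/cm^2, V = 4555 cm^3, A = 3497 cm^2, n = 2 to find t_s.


Formula: t_s = B * (V/A)^n  (Chvorinov's rule, n=2)
Modulus M = V/A = 4555/3497 = 1.302545 cm
M^2 = 1.302545^2 = 1.696623 cm^2
t_s = 2.74 * 1.696623 = 4.6487 s

4.6487 s


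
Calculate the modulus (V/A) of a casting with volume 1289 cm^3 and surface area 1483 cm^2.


Formula: Casting Modulus M = V / A
M = 1289 cm^3 / 1483 cm^2 = 0.8692 cm

0.8692 cm


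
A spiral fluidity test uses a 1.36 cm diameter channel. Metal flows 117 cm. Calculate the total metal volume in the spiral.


Formula: V = pi * (d/2)^2 * L  (cylinder volume)
Radius = 1.36/2 = 0.68 cm
V = pi * 0.68^2 * 117 = 169.9627 cm^3

Final answer: 169.9627 cm^3


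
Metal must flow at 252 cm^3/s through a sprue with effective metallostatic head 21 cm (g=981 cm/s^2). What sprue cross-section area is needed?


Formula: v = sqrt(2*g*h), A = Q/v
Velocity: v = sqrt(2 * 981 * 21) = sqrt(41202) = 202.9828 cm/s
Sprue area: A = Q / v = 252 / 202.9828 = 1.2415 cm^2

1.2415 cm^2


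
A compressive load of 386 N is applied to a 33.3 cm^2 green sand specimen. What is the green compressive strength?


Formula: Compressive Strength = Force / Area
Strength = 386 N / 33.3 cm^2 = 11.5916 N/cm^2

11.5916 N/cm^2


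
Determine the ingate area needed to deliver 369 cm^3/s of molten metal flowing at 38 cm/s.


Formula: A_ingate = Q / v  (continuity equation)
A = 369 cm^3/s / 38 cm/s = 9.7105 cm^2

Answer: 9.7105 cm^2


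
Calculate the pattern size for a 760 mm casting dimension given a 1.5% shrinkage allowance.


Formula: L_pattern = L_casting * (1 + shrinkage_rate/100)
Shrinkage factor = 1 + 1.5/100 = 1.015
L_pattern = 760 mm * 1.015 = 771.4000 mm


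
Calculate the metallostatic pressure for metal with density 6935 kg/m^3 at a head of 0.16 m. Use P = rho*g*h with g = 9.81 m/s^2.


Formula: P = rho * g * h
rho * g = 6935 * 9.81 = 68032.35 N/m^3
P = 68032.35 * 0.16 = 10885.1760 Pa

Final answer: 10885.1760 Pa


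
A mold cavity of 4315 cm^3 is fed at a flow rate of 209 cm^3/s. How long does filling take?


Formula: t_fill = V_mold / Q_flow
t = 4315 cm^3 / 209 cm^3/s = 20.6459 s


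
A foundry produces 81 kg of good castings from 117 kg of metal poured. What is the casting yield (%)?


Formula: Casting Yield = (W_good / W_total) * 100
Yield = (81 kg / 117 kg) * 100 = 69.2308%

Final answer: 69.2308%


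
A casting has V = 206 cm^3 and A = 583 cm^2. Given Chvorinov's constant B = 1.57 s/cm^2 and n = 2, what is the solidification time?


Formula: t_s = B * (V/A)^n  (Chvorinov's rule, n=2)
Modulus M = V/A = 206/583 = 0.353345 cm
M^2 = 0.353345^2 = 0.124853 cm^2
t_s = 1.57 * 0.124853 = 0.1960 s

Final answer: 0.1960 s


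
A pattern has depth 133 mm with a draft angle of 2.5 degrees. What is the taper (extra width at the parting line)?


Formula: taper = depth * tan(draft_angle)
tan(2.5 deg) = 0.0436609
taper = 133 mm * 0.0436609 = 5.8069 mm

Final answer: 5.8069 mm


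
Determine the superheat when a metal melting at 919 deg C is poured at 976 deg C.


Formula: Superheat = T_pour - T_melt
Superheat = 976 - 919 = 57 deg C

Answer: 57 deg C


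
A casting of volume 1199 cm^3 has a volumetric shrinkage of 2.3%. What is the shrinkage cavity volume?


Formula: V_shrink = V_casting * shrinkage_pct / 100
V_shrink = 1199 cm^3 * 2.3 / 100 = 27.5770 cm^3


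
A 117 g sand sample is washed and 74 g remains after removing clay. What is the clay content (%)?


Formula: Clay% = (W_total - W_washed) / W_total * 100
Clay mass = 117 - 74 = 43 g
Clay% = 43 / 117 * 100 = 36.7521%

Final answer: 36.7521%


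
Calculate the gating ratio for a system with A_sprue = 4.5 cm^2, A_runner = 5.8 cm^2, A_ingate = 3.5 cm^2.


Sprue:Runner:Ingate = 1 : 5.8/4.5 : 3.5/4.5 = 1:1.29:0.78

1:1.29:0.78


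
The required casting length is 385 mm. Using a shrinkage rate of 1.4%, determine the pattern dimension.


Formula: L_pattern = L_casting * (1 + shrinkage_rate/100)
Shrinkage factor = 1 + 1.4/100 = 1.014
L_pattern = 385 mm * 1.014 = 390.3900 mm

Answer: 390.3900 mm


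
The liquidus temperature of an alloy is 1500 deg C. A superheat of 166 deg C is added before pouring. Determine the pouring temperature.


Formula: T_pour = T_melt + Superheat
T_pour = 1500 + 166 = 1666 deg C


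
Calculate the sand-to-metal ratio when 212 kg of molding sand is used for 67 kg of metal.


Formula: Sand-to-Metal Ratio = W_sand / W_metal
Ratio = 212 kg / 67 kg = 3.1642

Final answer: 3.1642
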